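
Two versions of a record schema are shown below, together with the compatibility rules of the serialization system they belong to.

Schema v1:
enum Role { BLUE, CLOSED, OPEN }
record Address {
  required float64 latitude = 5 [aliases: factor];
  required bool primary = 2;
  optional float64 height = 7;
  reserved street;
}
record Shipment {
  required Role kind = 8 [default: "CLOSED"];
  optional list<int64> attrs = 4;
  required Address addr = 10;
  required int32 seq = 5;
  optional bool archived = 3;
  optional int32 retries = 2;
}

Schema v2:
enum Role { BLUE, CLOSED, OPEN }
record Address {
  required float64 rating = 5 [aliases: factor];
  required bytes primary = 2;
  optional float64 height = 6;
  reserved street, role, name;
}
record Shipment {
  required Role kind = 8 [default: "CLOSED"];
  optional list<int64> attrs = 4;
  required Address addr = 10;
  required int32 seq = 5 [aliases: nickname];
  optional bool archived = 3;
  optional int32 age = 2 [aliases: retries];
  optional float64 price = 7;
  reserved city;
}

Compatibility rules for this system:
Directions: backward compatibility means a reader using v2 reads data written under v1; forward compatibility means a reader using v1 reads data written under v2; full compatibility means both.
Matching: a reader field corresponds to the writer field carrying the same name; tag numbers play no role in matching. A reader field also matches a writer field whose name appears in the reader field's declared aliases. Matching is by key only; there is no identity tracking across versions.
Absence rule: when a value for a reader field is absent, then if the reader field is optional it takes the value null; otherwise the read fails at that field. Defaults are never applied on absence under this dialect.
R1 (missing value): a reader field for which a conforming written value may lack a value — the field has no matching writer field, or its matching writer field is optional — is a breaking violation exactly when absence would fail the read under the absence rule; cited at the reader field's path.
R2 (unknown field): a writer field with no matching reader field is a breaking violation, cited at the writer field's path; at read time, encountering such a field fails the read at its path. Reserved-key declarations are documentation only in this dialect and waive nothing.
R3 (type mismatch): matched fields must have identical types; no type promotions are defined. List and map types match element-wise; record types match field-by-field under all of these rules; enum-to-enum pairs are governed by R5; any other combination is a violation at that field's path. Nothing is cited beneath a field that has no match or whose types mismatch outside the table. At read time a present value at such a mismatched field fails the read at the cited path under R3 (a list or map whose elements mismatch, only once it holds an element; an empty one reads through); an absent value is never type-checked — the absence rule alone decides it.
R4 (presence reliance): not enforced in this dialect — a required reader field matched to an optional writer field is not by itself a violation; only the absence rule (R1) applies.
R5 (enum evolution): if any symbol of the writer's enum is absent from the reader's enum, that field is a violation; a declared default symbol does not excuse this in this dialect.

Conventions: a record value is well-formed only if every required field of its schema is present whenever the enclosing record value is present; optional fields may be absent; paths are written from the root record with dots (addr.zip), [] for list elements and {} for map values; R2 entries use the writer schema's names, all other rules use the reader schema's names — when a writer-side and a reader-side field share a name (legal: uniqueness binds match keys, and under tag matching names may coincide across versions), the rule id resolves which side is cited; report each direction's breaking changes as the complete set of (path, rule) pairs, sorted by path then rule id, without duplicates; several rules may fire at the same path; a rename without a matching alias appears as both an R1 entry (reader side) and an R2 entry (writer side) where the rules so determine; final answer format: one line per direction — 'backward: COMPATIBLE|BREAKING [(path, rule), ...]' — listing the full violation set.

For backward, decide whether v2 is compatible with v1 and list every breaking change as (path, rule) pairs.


the writer's type comes first in each Shipment pair
backward analysis of Shipment with v2 as reader and v1 as writer:
  writer required, Role -> Role: reader kind maps from writer kind
  writer optional, list<int64> -> list<int64>: reader attrs maps from writer attrs
  writer required, Address -> Address: reader addr maps from writer addr
  writer required, int32 -> int32: reader seq maps from writer seq
  writer optional, bool -> bool: reader archived maps from writer archived
  writer optional, int32 -> int32: reader age maps from writer retries
  no writer field matches reader price
  no writer field matches reader addr.rating
  writer required, bool -> bytes: reader addr.primary maps from writer addr.primary
  writer optional, float64 -> float64: reader addr.height maps from writer addr.height
  addr.latitude (writer side), unknown to reader
  R2 fires at addr.latitude
  R3 fires at addr.primary
  R1 fires at addr.rating
  backward on Shipment therefore BREAKING (3)
the rest of the Shipment diff is inert for this question:
  field height in record Address: tag 7 changed to 6 -> inert for the asked Shipment verdict: nothing fires
  renamed field retries to age in record Shipment (alias retries declared on the renamed field) -> affects forward compatibility only, which is not asked
  added field price to record Shipment: optional float64, tag 7 (in v2 it sits last) -> affects forward compatibility only, which is not asked

backward: BREAKING [(addr.latitude, R2), (addr.primary, R3), (addr.rating, R1)]


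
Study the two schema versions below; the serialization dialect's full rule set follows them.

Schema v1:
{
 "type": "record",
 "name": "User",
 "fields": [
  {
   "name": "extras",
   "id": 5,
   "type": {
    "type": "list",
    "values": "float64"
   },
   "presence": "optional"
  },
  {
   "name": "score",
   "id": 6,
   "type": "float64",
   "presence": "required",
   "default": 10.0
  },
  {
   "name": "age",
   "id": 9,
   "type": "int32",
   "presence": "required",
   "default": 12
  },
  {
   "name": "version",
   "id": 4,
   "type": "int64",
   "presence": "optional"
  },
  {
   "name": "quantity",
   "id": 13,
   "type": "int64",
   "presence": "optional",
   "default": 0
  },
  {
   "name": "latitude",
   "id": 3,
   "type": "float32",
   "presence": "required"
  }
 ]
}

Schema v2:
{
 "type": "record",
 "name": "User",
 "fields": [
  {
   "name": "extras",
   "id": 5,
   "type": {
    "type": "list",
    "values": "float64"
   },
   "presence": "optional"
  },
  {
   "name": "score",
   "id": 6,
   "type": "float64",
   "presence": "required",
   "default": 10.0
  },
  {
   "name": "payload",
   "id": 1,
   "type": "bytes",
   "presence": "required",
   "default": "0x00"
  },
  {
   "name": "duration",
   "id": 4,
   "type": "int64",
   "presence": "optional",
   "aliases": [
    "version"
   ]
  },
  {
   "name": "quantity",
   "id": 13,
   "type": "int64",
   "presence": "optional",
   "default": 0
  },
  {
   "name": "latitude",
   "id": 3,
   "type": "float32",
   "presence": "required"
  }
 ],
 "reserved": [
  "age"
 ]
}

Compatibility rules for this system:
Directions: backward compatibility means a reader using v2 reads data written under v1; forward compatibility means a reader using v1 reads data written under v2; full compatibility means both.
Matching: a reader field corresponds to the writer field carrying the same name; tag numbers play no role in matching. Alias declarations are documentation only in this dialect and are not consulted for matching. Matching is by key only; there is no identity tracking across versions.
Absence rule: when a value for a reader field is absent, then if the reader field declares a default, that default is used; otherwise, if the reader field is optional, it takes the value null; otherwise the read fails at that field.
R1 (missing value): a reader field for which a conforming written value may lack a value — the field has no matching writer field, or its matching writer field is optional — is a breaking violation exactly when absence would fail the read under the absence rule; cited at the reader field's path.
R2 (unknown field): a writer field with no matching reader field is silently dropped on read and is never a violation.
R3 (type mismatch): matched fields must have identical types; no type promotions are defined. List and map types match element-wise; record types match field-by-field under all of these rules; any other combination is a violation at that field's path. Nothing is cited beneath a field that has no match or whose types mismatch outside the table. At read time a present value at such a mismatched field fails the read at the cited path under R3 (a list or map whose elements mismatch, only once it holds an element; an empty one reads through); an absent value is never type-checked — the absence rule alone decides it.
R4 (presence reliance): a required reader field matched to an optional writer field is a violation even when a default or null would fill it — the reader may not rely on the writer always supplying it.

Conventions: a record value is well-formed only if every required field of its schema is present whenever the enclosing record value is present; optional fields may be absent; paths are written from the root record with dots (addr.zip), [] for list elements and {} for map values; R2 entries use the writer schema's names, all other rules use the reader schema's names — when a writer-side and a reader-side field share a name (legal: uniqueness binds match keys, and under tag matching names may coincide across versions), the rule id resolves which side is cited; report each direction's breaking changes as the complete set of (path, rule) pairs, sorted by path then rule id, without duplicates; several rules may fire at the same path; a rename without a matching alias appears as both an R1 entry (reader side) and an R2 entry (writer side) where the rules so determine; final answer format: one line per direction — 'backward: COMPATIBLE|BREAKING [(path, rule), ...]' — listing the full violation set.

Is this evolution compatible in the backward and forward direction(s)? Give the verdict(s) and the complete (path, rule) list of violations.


in User below, arrows point writer -> reader
backward analysis of User with v2 as reader and v1 as writer:
  extras: paired with writer extras (list<float64> -> list<float64>; writer optional)
  score: paired with writer score (float64 -> float64; writer required)
  payload has no writer counterpart
  duration has no writer counterpart
  quantity: paired with writer quantity (int64 -> int64; writer optional)
  latitude: paired with writer latitude (float32 -> float32; writer required)
  leftover writer field: age
  leftover writer field: version
  => backward verdict for User: COMPATIBLE, no violations
forward analysis of User with v1 as reader and v2 as writer:
  extras: paired with writer extras (list<float64> -> list<float64>; writer optional)
  score: paired with writer score (float64 -> float64; writer required)
  age has no writer counterpart
  version has no writer counterpart
  quantity: paired with writer quantity (int64 -> int64; writer optional)
  latitude: paired with writer latitude (float32 -> float32; writer required)
  leftover writer field: payload
  leftover writer field: duration
  => forward verdict for User: COMPATIBLE, no violations

backward: COMPATIBLE []; forward: COMPATIBLE []


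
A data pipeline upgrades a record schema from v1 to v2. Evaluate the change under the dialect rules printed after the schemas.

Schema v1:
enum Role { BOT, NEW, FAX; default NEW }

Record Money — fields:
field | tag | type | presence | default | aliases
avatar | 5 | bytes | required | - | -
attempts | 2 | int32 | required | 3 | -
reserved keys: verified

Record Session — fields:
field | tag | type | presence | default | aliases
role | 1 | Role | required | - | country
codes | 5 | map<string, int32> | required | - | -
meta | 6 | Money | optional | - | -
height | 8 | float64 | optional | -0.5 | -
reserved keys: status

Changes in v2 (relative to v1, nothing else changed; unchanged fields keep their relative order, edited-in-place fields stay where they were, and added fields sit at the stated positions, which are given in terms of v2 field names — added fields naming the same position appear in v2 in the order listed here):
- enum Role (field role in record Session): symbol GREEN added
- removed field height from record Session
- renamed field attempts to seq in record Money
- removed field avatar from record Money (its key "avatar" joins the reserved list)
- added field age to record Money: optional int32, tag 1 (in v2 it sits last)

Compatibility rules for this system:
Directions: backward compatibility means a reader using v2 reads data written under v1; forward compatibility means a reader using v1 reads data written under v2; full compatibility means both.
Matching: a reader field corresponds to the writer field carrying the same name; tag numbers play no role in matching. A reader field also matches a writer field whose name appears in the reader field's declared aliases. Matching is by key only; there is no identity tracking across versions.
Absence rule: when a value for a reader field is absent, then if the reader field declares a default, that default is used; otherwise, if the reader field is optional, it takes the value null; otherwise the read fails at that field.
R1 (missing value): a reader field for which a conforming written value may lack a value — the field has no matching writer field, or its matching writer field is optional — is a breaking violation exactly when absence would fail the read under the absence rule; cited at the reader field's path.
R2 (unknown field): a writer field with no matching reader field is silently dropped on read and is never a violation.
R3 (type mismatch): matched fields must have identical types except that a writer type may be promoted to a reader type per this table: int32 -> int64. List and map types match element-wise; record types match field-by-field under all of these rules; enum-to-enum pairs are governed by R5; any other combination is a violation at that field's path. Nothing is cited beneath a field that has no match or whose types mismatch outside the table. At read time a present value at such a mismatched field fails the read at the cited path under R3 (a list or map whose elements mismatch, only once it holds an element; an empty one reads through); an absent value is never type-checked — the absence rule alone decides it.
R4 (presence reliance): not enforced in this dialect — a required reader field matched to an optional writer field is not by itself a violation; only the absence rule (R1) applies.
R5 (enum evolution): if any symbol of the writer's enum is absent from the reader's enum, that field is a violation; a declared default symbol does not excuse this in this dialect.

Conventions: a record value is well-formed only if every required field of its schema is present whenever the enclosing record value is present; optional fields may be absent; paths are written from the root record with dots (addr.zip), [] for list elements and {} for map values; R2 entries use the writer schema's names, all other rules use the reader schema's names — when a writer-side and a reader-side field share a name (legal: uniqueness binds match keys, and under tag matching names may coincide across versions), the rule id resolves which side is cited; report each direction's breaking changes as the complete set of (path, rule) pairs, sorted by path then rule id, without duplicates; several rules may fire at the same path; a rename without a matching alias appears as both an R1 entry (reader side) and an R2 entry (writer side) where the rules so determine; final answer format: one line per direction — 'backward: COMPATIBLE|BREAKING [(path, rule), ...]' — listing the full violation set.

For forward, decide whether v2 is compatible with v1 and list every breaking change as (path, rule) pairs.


arrows below run writer -> reader for Session
forward pass over Session, reader schema v1, writer schema v2:
  role: Role -> Role, writer required; from role
  codes: map<string, int32> -> map<string, int32>, writer required; from codes
  meta: Money -> Money, writer optional; from meta
  height: no writer-side match
  meta.avatar: no writer-side match
  meta.attempts: no writer-side match
  writer meta.seq: unknown to reader
  writer meta.age: unknown to reader
  R1 fires at meta.avatar
  R5 fires at role
  => 2 violation(s): forward is BREAKING for Session
remaining Session differences; none change what is asked:
  removed field height from record Session -> inert for the asked Session verdict: nothing fires
  renamed field attempts to seq in record Money -> inert for the asked Session verdict: nothing fires
  added field age to record Money: optional int32, tag 1 (in v2 it sits last) -> inert for the asked Session verdict: nothing fires

forward: BREAKING [(meta.avatar, R1), (role, R5)]


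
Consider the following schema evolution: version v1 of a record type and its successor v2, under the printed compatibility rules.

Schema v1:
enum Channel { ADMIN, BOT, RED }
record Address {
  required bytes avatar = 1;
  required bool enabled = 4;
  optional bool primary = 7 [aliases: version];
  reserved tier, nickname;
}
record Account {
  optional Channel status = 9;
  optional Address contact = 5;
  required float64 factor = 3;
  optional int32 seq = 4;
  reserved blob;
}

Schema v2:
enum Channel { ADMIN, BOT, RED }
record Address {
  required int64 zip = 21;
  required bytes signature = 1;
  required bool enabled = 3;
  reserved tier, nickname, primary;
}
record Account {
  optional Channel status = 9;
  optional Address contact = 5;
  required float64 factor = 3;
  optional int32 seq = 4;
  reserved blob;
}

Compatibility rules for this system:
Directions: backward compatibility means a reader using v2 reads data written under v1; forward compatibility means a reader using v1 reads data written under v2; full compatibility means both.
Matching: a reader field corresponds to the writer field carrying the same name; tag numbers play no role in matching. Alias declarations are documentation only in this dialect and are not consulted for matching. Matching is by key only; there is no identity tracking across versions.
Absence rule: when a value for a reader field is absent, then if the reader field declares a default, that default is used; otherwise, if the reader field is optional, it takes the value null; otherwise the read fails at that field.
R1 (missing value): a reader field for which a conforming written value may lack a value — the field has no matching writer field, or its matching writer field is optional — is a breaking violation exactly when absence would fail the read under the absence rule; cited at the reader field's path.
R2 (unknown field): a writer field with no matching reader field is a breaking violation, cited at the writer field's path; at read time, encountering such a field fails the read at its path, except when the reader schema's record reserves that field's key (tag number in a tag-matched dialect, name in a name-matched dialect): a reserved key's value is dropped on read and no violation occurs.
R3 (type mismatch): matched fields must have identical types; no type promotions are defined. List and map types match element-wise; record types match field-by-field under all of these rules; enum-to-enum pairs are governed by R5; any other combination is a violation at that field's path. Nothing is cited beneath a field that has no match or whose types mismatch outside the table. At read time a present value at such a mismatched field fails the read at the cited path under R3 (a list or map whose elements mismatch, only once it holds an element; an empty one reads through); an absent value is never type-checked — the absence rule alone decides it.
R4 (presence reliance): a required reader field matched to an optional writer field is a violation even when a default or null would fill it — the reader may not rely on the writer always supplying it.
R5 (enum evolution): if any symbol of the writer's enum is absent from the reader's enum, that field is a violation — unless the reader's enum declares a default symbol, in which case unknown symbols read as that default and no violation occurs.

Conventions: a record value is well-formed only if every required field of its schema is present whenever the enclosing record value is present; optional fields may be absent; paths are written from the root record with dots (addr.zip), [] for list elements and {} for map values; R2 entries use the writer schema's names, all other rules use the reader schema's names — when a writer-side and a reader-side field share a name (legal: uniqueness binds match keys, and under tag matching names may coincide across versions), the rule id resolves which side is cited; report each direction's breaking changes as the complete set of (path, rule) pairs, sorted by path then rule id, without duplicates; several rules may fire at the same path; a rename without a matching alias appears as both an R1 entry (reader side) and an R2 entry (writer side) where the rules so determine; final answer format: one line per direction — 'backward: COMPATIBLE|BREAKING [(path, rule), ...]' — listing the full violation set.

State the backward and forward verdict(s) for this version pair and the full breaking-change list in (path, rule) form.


backward: BREAKING [(contact.avatar, R2), (contact.signature, R1), (contact.zip, R1)]; forward: BREAKING [(contact.avatar, R1), (contact.signature, R2), (contact.zip, R2)]

each type pair in Account: writer, then reader
backward analysis of Account with v2 as reader and v1 as writer:
  status <- status (Channel -> Channel, writer optional)
  contact <- contact (Address -> Address, writer optional)
  factor <- factor (float64 -> float64, writer required)
  seq <- seq (int32 -> int32, writer optional)
  no writer field matches reader contact.zip
  no writer field matches reader contact.signature
  contact.enabled <- contact.enabled (bool -> bool, writer required)
  writer field contact.avatar has no reader counterpart
  writer field contact.primary has no reader counterpart
  rule R2 violated at contact.avatar
  rule R1 violated at contact.signature
  rule R1 violated at contact.zip
  => 3 violation(s): backward is BREAKING for Account
forward analysis of Account with v1 as reader and v2 as writer:
  status <- status (Channel -> Channel, writer optional)
  contact <- contact (Address -> Address, writer optional)
  factor <- factor (float64 -> float64, writer required)
  seq <- seq (int32 -> int32, writer optional)
  no writer field matches reader contact.avatar
  contact.enabled <- contact.enabled (bool -> bool, writer required)
  no writer field matches reader contact.primary
  writer field contact.zip has no reader counterpart
  writer field contact.signature has no reader counterpart
  rule R1 violated at contact.avatar
  rule R2 violated at contact.signature
  rule R2 violated at contact.zip
  => 3 violation(s): forward is BREAKING for Account


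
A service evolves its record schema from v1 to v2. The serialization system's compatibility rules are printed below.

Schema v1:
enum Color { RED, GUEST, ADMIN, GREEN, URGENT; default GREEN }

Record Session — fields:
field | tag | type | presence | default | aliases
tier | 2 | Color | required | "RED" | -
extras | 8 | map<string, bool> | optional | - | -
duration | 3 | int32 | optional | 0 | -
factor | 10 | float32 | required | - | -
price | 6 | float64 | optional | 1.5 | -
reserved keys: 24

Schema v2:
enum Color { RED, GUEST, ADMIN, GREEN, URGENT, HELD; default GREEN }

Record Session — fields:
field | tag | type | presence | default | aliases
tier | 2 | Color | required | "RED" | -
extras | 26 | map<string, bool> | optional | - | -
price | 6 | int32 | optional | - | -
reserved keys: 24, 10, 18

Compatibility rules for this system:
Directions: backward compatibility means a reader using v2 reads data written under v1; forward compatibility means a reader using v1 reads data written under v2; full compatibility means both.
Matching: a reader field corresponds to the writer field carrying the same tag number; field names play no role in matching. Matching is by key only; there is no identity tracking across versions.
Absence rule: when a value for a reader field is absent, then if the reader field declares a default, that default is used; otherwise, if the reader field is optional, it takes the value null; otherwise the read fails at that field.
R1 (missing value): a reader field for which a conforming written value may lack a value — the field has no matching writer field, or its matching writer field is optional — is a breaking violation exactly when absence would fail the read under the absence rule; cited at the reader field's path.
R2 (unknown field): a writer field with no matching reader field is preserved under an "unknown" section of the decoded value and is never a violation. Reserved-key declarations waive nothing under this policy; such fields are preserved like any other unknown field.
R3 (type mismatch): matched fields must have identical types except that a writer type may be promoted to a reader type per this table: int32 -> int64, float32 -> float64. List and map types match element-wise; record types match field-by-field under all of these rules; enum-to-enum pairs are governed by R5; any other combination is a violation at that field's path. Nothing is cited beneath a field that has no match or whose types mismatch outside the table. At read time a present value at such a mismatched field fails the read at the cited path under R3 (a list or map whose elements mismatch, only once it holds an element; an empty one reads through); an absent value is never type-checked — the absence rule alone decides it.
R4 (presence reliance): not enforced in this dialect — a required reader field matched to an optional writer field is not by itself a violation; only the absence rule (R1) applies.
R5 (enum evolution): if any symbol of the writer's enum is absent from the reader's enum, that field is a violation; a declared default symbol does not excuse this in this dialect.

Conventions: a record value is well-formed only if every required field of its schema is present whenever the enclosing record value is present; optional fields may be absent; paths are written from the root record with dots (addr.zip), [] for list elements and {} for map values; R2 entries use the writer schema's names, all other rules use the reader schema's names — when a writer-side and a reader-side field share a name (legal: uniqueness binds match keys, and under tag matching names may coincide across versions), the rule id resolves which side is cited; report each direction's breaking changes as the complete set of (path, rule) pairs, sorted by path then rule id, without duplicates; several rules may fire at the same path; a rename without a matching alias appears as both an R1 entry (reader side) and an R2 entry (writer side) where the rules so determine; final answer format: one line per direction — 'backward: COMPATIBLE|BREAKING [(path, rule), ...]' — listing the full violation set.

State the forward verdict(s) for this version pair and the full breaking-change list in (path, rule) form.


in Session below, arrows point writer -> reader
forward analysis of Session with v1 as reader and v2 as writer:
  tier: Color -> Color, writer required; from tier
  extras: no writer-side match
  duration: no writer-side match
  factor: no writer-side match
  price: int32 -> float64, writer optional; from price
  writer extras: unknown to reader
  breaking: (factor, R1)
  breaking: (price, R3)
  breaking: (tier, R5)
  forward on Session therefore BREAKING (3)
ruling out the remaining Session differences:
  removed field duration from record Session -> no rule fires on it in Session's dialect; the asked verdict holds
  field extras in record Session: tag 8 changed to 26 -> no rule fires on it in Session's dialect; the asked verdict holds

forward: BREAKING [(factor, R1), (price, R3), (tier, R5)]


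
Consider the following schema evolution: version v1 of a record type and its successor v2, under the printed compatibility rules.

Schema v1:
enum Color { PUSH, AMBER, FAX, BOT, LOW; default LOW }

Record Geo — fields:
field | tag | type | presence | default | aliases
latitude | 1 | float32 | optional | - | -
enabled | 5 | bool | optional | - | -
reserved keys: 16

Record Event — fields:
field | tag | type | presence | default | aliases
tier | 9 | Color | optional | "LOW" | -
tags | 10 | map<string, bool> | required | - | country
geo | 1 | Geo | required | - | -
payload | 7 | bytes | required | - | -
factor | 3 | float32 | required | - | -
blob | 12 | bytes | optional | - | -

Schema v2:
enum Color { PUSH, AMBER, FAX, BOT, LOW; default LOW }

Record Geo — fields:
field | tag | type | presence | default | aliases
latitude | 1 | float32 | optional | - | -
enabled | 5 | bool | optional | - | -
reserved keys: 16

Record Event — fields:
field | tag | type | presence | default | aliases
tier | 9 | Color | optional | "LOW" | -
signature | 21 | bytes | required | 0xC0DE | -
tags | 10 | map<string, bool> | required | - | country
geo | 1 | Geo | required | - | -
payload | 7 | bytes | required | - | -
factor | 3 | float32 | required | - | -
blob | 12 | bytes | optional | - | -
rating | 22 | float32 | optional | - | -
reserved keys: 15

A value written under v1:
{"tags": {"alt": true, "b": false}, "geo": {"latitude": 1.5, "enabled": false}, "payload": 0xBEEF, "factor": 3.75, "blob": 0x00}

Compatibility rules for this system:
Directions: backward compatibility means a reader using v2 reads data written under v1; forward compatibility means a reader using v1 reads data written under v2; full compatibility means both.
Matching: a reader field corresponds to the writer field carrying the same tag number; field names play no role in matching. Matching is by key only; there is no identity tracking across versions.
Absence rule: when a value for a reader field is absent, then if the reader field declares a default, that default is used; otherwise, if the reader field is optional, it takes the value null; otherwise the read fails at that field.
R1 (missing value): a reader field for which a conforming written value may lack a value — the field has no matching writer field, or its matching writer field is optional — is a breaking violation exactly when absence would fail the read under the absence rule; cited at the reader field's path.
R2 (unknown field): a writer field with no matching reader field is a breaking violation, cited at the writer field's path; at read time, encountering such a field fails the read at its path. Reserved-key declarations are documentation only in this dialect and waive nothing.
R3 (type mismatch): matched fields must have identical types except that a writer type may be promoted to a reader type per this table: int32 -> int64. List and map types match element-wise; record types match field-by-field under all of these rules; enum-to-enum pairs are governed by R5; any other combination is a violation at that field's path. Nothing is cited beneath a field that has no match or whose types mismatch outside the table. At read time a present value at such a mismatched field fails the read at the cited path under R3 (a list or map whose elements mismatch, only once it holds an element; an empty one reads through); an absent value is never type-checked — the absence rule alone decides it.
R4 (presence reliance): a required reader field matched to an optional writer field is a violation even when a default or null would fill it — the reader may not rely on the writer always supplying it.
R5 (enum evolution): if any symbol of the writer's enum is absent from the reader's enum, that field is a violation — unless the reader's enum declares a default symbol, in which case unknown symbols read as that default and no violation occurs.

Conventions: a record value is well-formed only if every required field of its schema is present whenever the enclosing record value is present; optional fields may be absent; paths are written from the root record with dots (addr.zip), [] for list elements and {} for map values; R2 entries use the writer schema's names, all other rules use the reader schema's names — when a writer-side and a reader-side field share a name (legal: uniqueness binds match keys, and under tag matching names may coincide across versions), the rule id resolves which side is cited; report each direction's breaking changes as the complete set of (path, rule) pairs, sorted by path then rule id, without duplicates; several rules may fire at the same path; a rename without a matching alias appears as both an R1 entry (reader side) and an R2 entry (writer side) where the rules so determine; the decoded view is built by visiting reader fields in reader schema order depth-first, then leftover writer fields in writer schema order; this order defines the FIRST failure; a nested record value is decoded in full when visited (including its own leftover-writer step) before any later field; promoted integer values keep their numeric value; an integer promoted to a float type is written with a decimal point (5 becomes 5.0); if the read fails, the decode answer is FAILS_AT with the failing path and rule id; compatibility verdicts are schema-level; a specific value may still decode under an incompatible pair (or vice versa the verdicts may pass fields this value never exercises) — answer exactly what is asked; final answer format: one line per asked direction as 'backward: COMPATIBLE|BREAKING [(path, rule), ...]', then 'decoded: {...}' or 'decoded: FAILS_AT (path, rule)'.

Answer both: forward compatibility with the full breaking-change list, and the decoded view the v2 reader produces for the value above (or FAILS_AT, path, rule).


in Event below, arrows point writer -> reader
forward for Event (reader v1, writer v2):
  tier: Color -> Color, writer optional; from tier
  tags: map<string, bool> -> map<string, bool>, writer required; from tags
  geo: Geo -> Geo, writer required; from geo
  payload: bytes -> bytes, writer required; from payload
  factor: float32 -> float32, writer required; from factor
  blob: bytes -> bytes, writer optional; from blob
  leftover writer field: signature
  leftover writer field: rating
  geo.latitude: float32 -> float32, writer optional; from geo.latitude
  geo.enabled: bool -> bool, writer optional; from geo.enabled
  violation R2 at rating
  violation R2 at signature
  => 2 violation(s): forward is BREAKING for Event
decode (reader v2):
  tier := "LOW" (absent -> default)
  signature := 0xC0DE (absent -> default)
  tags := {"alt": true, "b": false}
  geo.latitude := 1.5
  geo.enabled := false
  payload := 0xBEEF
  factor := 3.75
  blob := 0x00
  rating := null (absent, optional -> null)
  => decoded: {"tier": "LOW", "signature": 0xC0DE, "tags": {"alt": true, "b": false}, "geo": {"latitude": 1.5, "enabled": false}, "payload": 0xBEEF, "factor": 3.75, "blob": 0x00, "rating": null}

forward: BREAKING [(rating, R2), (signature, R2)]; decoded: {"tier": "LOW", "signature": 0xC0DE, "tags": {"alt": true, "b": false}, "geo": {"latitude": 1.5, "enabled": false}, "payload": 0xBEEF, "factor": 3.75, "blob": 0x00, "rating": null}


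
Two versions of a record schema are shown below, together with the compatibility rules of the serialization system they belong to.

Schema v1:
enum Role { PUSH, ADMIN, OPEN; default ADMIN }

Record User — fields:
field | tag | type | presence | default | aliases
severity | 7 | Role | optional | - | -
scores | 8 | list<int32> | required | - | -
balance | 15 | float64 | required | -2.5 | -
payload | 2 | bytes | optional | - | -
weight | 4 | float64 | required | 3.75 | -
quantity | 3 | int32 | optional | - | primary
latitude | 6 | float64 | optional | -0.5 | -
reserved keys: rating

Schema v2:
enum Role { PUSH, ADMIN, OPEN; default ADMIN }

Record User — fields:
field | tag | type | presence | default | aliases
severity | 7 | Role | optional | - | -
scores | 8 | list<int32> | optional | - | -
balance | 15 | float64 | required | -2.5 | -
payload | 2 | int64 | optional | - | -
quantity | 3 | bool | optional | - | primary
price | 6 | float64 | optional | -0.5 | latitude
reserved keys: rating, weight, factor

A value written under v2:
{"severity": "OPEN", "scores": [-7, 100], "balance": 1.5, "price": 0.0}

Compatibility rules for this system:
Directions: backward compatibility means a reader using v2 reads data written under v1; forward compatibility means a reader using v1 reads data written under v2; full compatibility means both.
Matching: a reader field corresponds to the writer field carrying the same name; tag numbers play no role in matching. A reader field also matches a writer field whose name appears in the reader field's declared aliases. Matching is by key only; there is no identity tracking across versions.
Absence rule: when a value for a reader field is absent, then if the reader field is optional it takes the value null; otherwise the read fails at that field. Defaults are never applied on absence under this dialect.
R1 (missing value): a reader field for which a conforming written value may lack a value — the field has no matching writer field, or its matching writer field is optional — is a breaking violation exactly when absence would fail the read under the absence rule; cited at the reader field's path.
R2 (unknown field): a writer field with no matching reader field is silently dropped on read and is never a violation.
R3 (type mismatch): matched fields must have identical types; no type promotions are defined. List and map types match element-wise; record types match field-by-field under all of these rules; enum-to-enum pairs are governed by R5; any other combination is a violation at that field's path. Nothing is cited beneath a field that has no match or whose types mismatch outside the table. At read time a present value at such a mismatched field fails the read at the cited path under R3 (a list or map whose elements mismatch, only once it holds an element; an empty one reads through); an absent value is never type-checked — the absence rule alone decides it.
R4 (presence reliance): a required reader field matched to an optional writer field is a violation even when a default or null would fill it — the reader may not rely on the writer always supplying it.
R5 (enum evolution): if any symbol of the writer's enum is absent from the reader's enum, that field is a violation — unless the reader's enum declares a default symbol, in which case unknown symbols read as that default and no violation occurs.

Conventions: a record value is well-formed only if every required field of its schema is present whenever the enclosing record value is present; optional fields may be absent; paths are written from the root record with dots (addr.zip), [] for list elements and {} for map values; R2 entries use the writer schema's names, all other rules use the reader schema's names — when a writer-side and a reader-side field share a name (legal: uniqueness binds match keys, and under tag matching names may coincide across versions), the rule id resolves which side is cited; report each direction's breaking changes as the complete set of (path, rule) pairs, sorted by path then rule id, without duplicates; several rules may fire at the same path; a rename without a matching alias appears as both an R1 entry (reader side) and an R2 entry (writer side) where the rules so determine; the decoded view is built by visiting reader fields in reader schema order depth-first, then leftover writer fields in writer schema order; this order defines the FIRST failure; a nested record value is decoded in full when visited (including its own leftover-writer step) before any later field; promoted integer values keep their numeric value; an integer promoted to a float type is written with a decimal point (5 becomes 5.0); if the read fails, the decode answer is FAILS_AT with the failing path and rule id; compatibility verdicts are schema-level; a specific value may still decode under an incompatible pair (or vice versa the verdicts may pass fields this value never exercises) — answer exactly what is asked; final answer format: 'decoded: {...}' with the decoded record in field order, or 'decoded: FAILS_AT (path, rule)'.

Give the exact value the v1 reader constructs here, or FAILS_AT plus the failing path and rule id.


each type pair in User: writer, then reader
decode (reader v1):
  severity := "OPEN"
  scores := [-7, 100]
  balance := 1.5
  payload := null (absent, optional -> null)
  read fails at weight under R1 (no fill)
  => FAILS_AT (weight, R1)
ruling out the remaining User differences:
  field payload in record User: type bytes changed to int64 -> matters for User compatibility verdicts, not for this value's decode
  field quantity in record User: type int32 changed to bool -> matters for User compatibility verdicts, not for this value's decode
  field scores in record User: required changed to optional -> matters for User compatibility verdicts, not for this value's decode
  renamed field latitude to price in record User (alias latitude declared on the renamed field) -> inert under this dialect — no rule fires on User and the result does not move

decoded: FAILS_AT (weight, R1)
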